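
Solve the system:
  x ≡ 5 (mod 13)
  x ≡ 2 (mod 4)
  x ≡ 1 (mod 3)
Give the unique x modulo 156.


Moduli 13, 4, 3 are pairwise coprime; by CRT there is a unique solution modulo M = 13 · 4 · 3 = 156.
Solve pairwise, accumulating the modulus:
  Start with x ≡ 5 (mod 13).
  Combine with x ≡ 2 (mod 4): since gcd(13, 4) = 1, we get a unique residue mod 52.
    Write x = 5 + 13·t and substitute into x ≡ 2 (mod 4): 13·t ≡ 2 − 5 = -3 (mod 4).
    Reduce coefficients mod 4: 1·t ≡ 1 (mod 4).
    So t ≡ 1 (mod 4).
    Then x = 5 + 13·1 = 18, valid modulo lcm(13, 4) = 52: x ≡ 18 (mod 52).
  Combine with x ≡ 1 (mod 3): since gcd(52, 3) = 1, we get a unique residue mod 156.
    Write x = 18 + 52·t and substitute into x ≡ 1 (mod 3): 52·t ≡ 1 − 18 = -17 (mod 3).
    Reduce coefficients mod 3: 1·t ≡ 1 (mod 3).
    So t ≡ 1 (mod 3).
    Then x = 18 + 52·1 = 70, valid modulo lcm(52, 3) = 156: x ≡ 70 (mod 156).
Verify: 70 mod 13 = 5 ✓, 70 mod 4 = 2 ✓, 70 mod 3 = 1 ✓.

x ≡ 70 (mod 156).


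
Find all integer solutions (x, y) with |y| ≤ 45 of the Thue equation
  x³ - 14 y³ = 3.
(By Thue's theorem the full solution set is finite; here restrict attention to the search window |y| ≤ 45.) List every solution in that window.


The equation is x³ - 14y³ = 3. For fixed y, x³ = 14·y³ + 3, so a solution requires the RHS to be a perfect cube.
Strategy: iterate y from -45 to 45, compute RHS = 14·y³ + 3, and check whether it is a (positive or negative) perfect cube.
Check small values of y:
  y = 0: RHS = 3 is not a perfect cube.
  y = 1: RHS = 17 is not a perfect cube.
  y = -1: RHS = -11 is not a perfect cube.
  y = 2: RHS = 115 is not a perfect cube.
  y = -2: RHS = -109 is not a perfect cube.
  y = 3: RHS = 381 is not a perfect cube.
  y = -3: RHS = -375 is not a perfect cube.
Continuing the search up to |y| = 45 finds no solutions either.
No (x, y) in the scanned range satisfies the equation.

No integer solutions with |y| ≤ 45.


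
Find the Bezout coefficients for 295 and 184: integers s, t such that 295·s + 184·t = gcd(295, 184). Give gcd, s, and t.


Euclidean algorithm on (295, 184) — divide until remainder is 0:
  295 = 1 · 184 + 111
  184 = 1 · 111 + 73
  111 = 1 · 73 + 38
  73 = 1 · 38 + 35
  38 = 1 · 35 + 3
  35 = 11 · 3 + 2
  3 = 1 · 2 + 1
  2 = 2 · 1 + 0
gcd(295, 184) = 1.
Track Bezout coefficients alongside the remainders: start with r₀ = 295 = a·1 + b·0 (s = 1, t = 0) and r₁ = 184 = a·0 + b·1 (s = 0, t = 1); each new remainder r_{k+1} = r_{k-1} − q_k·r_k inherits s_{k+1} = s_{k-1} − q_k·s_k, t_{k+1} = t_{k-1} − q_k·t_k, so r_k = a·s_k + b·t_k at every step:
  q = 1: r = 111, s = 1 − 1·0 = 1, t = 0 − 1·1 = -1  (check: 295·1 + 184·(-1) = 111)
  q = 1: r = 73, s = 0 − 1·1 = -1, t = 1 − 1·(-1) = 2  (check: 295·(-1) + 184·2 = 73)
  q = 1: r = 38, s = 1 − 1·(-1) = 2, t = -1 − 1·2 = -3  (check: 295·2 + 184·(-3) = 38)
  q = 1: r = 35, s = -1 − 1·2 = -3, t = 2 − 1·(-3) = 5  (check: 295·(-3) + 184·5 = 35)
  q = 1: r = 3, s = 2 − 1·(-3) = 5, t = -3 − 1·5 = -8  (check: 295·5 + 184·(-8) = 3)
  q = 11: r = 2, s = -3 − 11·5 = -58, t = 5 − 11·(-8) = 93  (check: 295·(-58) + 184·93 = 2)
  q = 1: r = 1, s = 5 − 1·(-58) = 63, t = -8 − 1·93 = -101  (check: 295·63 + 184·(-101) = 1)
The row with r = 1 (the gcd) gives the Bezout coefficients s = 63, t = -101.
Result: 295 · (63) + 184 · (-101) = 1.

gcd(295, 184) = 1; s = 63, t = -101 (check: 295·63 + 184·(-101) = 1).


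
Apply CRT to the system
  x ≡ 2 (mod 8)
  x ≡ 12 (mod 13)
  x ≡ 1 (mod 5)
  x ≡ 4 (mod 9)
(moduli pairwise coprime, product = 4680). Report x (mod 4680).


Product of moduli M = 8 · 13 · 5 · 9 = 4680.
Merge one congruence at a time:
  Start: x ≡ 2 (mod 8).
  Combine with x ≡ 12 (mod 13); new modulus lcm = 104.
    Write x = 2 + 8·t and substitute into x ≡ 12 (mod 13): 8·t ≡ 12 − 2 = 10 (mod 13).
    The inverse of 8 mod 13 is 5 (since 8·5 = 40 = 3·13 + 1), so t ≡ 5·10 = 50 ≡ 11 (mod 13).
    Then x = 2 + 8·11 = 90, valid modulo lcm(8, 13) = 104: x ≡ 90 (mod 104).
  Combine with x ≡ 1 (mod 5); new modulus lcm = 520.
    Write x = 90 + 104·t and substitute into x ≡ 1 (mod 5): 104·t ≡ 1 − 90 = -89 (mod 5).
    Reduce coefficients mod 5: 4·t ≡ 1 (mod 5).
    The inverse of 4 mod 5 is 4 (since 4·4 = 16 = 3·5 + 1), so t ≡ 4·1 = 4 ≡ 4 (mod 5).
    Then x = 90 + 104·4 = 506, valid modulo lcm(104, 5) = 520: x ≡ 506 (mod 520).
  Combine with x ≡ 4 (mod 9); new modulus lcm = 4680.
    Write x = 506 + 520·t and substitute into x ≡ 4 (mod 9): 520·t ≡ 4 − 506 = -502 (mod 9).
    Reduce coefficients mod 9: 7·t ≡ 2 (mod 9).
    The inverse of 7 mod 9 is 4 (since 7·4 = 28 = 3·9 + 1), so t ≡ 4·2 = 8 ≡ 8 (mod 9).
    Then x = 506 + 520·8 = 4666, valid modulo lcm(520, 9) = 4680: x ≡ 4666 (mod 4680).
Verify against each original: 4666 mod 8 = 2, 4666 mod 13 = 12, 4666 mod 5 = 1, 4666 mod 9 = 4.

x ≡ 4666 (mod 4680).


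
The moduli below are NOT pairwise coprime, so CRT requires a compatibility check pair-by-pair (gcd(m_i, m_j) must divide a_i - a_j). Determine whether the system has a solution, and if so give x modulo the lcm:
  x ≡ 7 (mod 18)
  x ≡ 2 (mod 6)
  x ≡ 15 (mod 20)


Moduli 18, 6, 20 are not pairwise coprime, so CRT works modulo lcm(m_i) when all pairwise compatibility conditions hold.
Pairwise compatibility: gcd(m_i, m_j) must divide a_i - a_j for every pair.
Merge one congruence at a time:
  Start: x ≡ 7 (mod 18).
  Combine with x ≡ 2 (mod 6): gcd(18, 6) = 6, and 2 - 7 = -5 is NOT divisible by 6.
    ⇒ system is inconsistent (no integer solution).

No solution (the system is inconsistent).


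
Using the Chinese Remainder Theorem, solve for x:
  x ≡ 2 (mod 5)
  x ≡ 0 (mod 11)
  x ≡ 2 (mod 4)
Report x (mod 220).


Moduli 5, 11, 4 are pairwise coprime; by CRT there is a unique solution modulo M = 5 · 11 · 4 = 220.
Solve pairwise, accumulating the modulus:
  Start with x ≡ 2 (mod 5).
  Combine with x ≡ 0 (mod 11): since gcd(5, 11) = 1, we get a unique residue mod 55.
    Write x = 2 + 5·t and substitute into x ≡ 0 (mod 11): 5·t ≡ 0 − 2 = -2 (mod 11).
    Reduce coefficients mod 11: 5·t ≡ 9 (mod 11).
    The inverse of 5 mod 11 is 9 (since 5·9 = 45 = 4·11 + 1), so t ≡ 9·9 = 81 ≡ 4 (mod 11).
    Then x = 2 + 5·4 = 22, valid modulo lcm(5, 11) = 55: x ≡ 22 (mod 55).
  Combine with x ≡ 2 (mod 4): since gcd(55, 4) = 1, we get a unique residue mod 220.
    Write x = 22 + 55·t and substitute into x ≡ 2 (mod 4): 55·t ≡ 2 − 22 = -20 (mod 4).
    Reduce coefficients mod 4: 3·t ≡ 0 (mod 4).
    The inverse of 3 mod 4 is 3 (since 3·3 = 9 = 2·4 + 1), so t ≡ 3·0 = 0 ≡ 0 (mod 4).
    Then x = 22 + 55·0 = 22, valid modulo lcm(55, 4) = 220: x ≡ 22 (mod 220).
Verify: 22 mod 5 = 2 ✓, 22 mod 11 = 0 ✓, 22 mod 4 = 2 ✓.

x ≡ 22 (mod 220).


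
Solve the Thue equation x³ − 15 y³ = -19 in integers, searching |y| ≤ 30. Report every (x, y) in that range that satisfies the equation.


The equation is x³ - 15y³ = -19. For fixed y, x³ = 15·y³ − 19, so a solution requires the RHS to be a perfect cube.
Strategy: iterate y from -30 to 30, compute RHS = 15·y³ − 19, and check whether it is a (positive or negative) perfect cube.
Check small values of y:
  y = 0: RHS = -19 is not a perfect cube.
  y = 1: RHS = -4 is not a perfect cube.
  y = -1: RHS = -34 is not a perfect cube.
  y = 2: RHS = 101 is not a perfect cube.
  y = -2: RHS = -139 is not a perfect cube.
  y = 3: RHS = 386 is not a perfect cube.
  y = -3: RHS = -424 is not a perfect cube.
Continuing the search up to |y| = 30 finds no solutions either.
No (x, y) in the scanned range satisfies the equation.

No integer solutions with |y| ≤ 30.


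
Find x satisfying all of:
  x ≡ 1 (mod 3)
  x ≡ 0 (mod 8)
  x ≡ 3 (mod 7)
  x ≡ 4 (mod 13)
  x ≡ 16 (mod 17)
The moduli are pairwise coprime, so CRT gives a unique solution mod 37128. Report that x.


Product of moduli M = 3 · 8 · 7 · 13 · 17 = 37128.
Merge one congruence at a time:
  Start: x ≡ 1 (mod 3).
  Combine with x ≡ 0 (mod 8); new modulus lcm = 24.
    Write x = 1 + 3·t and substitute into x ≡ 0 (mod 8): 3·t ≡ 0 − 1 = -1 (mod 8).
    Reduce coefficients mod 8: 3·t ≡ 7 (mod 8).
    The inverse of 3 mod 8 is 3 (since 3·3 = 9 = 1·8 + 1), so t ≡ 3·7 = 21 ≡ 5 (mod 8).
    Then x = 1 + 3·5 = 16, valid modulo lcm(3, 8) = 24: x ≡ 16 (mod 24).
  Combine with x ≡ 3 (mod 7); new modulus lcm = 168.
    Write x = 16 + 24·t and substitute into x ≡ 3 (mod 7): 24·t ≡ 3 − 16 = -13 (mod 7).
    Reduce coefficients mod 7: 3·t ≡ 1 (mod 7).
    The inverse of 3 mod 7 is 5 (since 3·5 = 15 = 2·7 + 1), so t ≡ 5·1 = 5 ≡ 5 (mod 7).
    Then x = 16 + 24·5 = 136, valid modulo lcm(24, 7) = 168: x ≡ 136 (mod 168).
  Combine with x ≡ 4 (mod 13); new modulus lcm = 2184.
    Write x = 136 + 168·t and substitute into x ≡ 4 (mod 13): 168·t ≡ 4 − 136 = -132 (mod 13).
    Reduce coefficients mod 13: 12·t ≡ 11 (mod 13).
    The inverse of 12 mod 13 is 12 (since 12·12 = 144 = 11·13 + 1), so t ≡ 12·11 = 132 ≡ 2 (mod 13).
    Then x = 136 + 168·2 = 472, valid modulo lcm(168, 13) = 2184: x ≡ 472 (mod 2184).
  Combine with x ≡ 16 (mod 17); new modulus lcm = 37128.
    Write x = 472 + 2184·t and substitute into x ≡ 16 (mod 17): 2184·t ≡ 16 − 472 = -456 (mod 17).
    Reduce coefficients mod 17: 8·t ≡ 3 (mod 17).
    The inverse of 8 mod 17 is 15 (since 8·15 = 120 = 7·17 + 1), so t ≡ 15·3 = 45 ≡ 11 (mod 17).
    Then x = 472 + 2184·11 = 24496, valid modulo lcm(2184, 17) = 37128: x ≡ 24496 (mod 37128).
Verify against each original: 24496 mod 3 = 1, 24496 mod 8 = 0, 24496 mod 7 = 3, 24496 mod 13 = 4, 24496 mod 17 = 16.

x ≡ 24496 (mod 37128).


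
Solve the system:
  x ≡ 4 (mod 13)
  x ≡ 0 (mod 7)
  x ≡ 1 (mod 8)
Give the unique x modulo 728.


Moduli 13, 7, 8 are pairwise coprime; by CRT there is a unique solution modulo M = 13 · 7 · 8 = 728.
Solve pairwise, accumulating the modulus:
  Start with x ≡ 4 (mod 13).
  Combine with x ≡ 0 (mod 7): since gcd(13, 7) = 1, we get a unique residue mod 91.
    Write x = 4 + 13·t and substitute into x ≡ 0 (mod 7): 13·t ≡ 0 − 4 = -4 (mod 7).
    Reduce coefficients mod 7: 6·t ≡ 3 (mod 7).
    The inverse of 6 mod 7 is 6 (since 6·6 = 36 = 5·7 + 1), so t ≡ 6·3 = 18 ≡ 4 (mod 7).
    Then x = 4 + 13·4 = 56, valid modulo lcm(13, 7) = 91: x ≡ 56 (mod 91).
  Combine with x ≡ 1 (mod 8): since gcd(91, 8) = 1, we get a unique residue mod 728.
    Write x = 56 + 91·t and substitute into x ≡ 1 (mod 8): 91·t ≡ 1 − 56 = -55 (mod 8).
    Reduce coefficients mod 8: 3·t ≡ 1 (mod 8).
    The inverse of 3 mod 8 is 3 (since 3·3 = 9 = 1·8 + 1), so t ≡ 3·1 = 3 ≡ 3 (mod 8).
    Then x = 56 + 91·3 = 329, valid modulo lcm(91, 8) = 728: x ≡ 329 (mod 728).
Verify: 329 mod 13 = 4 ✓, 329 mod 7 = 0 ✓, 329 mod 8 = 1 ✓.

x ≡ 329 (mod 728).


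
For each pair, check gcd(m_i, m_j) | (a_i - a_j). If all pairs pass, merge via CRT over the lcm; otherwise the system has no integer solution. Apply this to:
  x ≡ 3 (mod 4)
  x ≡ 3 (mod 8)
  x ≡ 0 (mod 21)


Moduli 4, 8, 21 are not pairwise coprime, so CRT works modulo lcm(m_i) when all pairwise compatibility conditions hold.
Pairwise compatibility: gcd(m_i, m_j) must divide a_i - a_j for every pair.
Merge one congruence at a time:
  Start: x ≡ 3 (mod 4).
  Combine with x ≡ 3 (mod 8): gcd(4, 8) = 4; 3 - 3 = 0, which IS divisible by 4, so compatible.
    Write x = 3 + 4·t and substitute into x ≡ 3 (mod 8): 4·t ≡ 3 − 3 = 0 (mod 8).
    Divide the congruence (and modulus) by g = 4: 1·t ≡ 0 (mod 2).
    So t ≡ 0 (mod 2).
    Then x = 3 + 4·0 = 3, valid modulo lcm(4, 8) = 8: x ≡ 3 (mod 8).
  Combine with x ≡ 0 (mod 21): gcd(8, 21) = 1; 0 - 3 = -3, which IS divisible by 1, so compatible.
    Write x = 3 + 8·t and substitute into x ≡ 0 (mod 21): 8·t ≡ 0 − 3 = -3 (mod 21).
    Reduce coefficients mod 21: 8·t ≡ 18 (mod 21).
    The inverse of 8 mod 21 is 8 (since 8·8 = 64 = 3·21 + 1), so t ≡ 8·18 = 144 ≡ 18 (mod 21).
    Then x = 3 + 8·18 = 147, valid modulo lcm(8, 21) = 168: x ≡ 147 (mod 168).
Verify: 147 mod 4 = 3, 147 mod 8 = 3, 147 mod 21 = 0.

x ≡ 147 (mod 168).


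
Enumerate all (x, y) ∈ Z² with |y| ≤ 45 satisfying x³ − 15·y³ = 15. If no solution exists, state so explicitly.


The equation is x³ - 15y³ = 15. For fixed y, x³ = 15·y³ + 15, so a solution requires the RHS to be a perfect cube.
Strategy: iterate y from -45 to 45, compute RHS = 15·y³ + 15, and check whether it is a (positive or negative) perfect cube.
Check small values of y:
  y = 0: RHS = 15 is not a perfect cube.
  y = 1: RHS = 30 is not a perfect cube.
  y = -1: RHS = 0 = (0)³ ⇒ x = 0 works.
  y = 2: RHS = 135 is not a perfect cube.
  y = -2: RHS = -105 is not a perfect cube.
  y = 3: RHS = 420 is not a perfect cube.
  y = -3: RHS = -390 is not a perfect cube.
Continuing the search up to |y| = 45 finds no further solutions beyond those listed.
Collected solutions: (0, -1).

Solutions (with |y| ≤ 45): (0, -1).


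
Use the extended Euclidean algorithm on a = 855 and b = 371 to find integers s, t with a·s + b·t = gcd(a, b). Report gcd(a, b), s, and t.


Euclidean algorithm on (855, 371) — divide until remainder is 0:
  855 = 2 · 371 + 113
  371 = 3 · 113 + 32
  113 = 3 · 32 + 17
  32 = 1 · 17 + 15
  17 = 1 · 15 + 2
  15 = 7 · 2 + 1
  2 = 2 · 1 + 0
gcd(855, 371) = 1.
Track Bezout coefficients alongside the remainders: start with r₀ = 855 = a·1 + b·0 (s = 1, t = 0) and r₁ = 371 = a·0 + b·1 (s = 0, t = 1); each new remainder r_{k+1} = r_{k-1} − q_k·r_k inherits s_{k+1} = s_{k-1} − q_k·s_k, t_{k+1} = t_{k-1} − q_k·t_k, so r_k = a·s_k + b·t_k at every step:
  q = 2: r = 113, s = 1 − 2·0 = 1, t = 0 − 2·1 = -2  (check: 855·1 + 371·(-2) = 113)
  q = 3: r = 32, s = 0 − 3·1 = -3, t = 1 − 3·(-2) = 7  (check: 855·(-3) + 371·7 = 32)
  q = 3: r = 17, s = 1 − 3·(-3) = 10, t = -2 − 3·7 = -23  (check: 855·10 + 371·(-23) = 17)
  q = 1: r = 15, s = -3 − 1·10 = -13, t = 7 − 1·(-23) = 30  (check: 855·(-13) + 371·30 = 15)
  q = 1: r = 2, s = 10 − 1·(-13) = 23, t = -23 − 1·30 = -53  (check: 855·23 + 371·(-53) = 2)
  q = 7: r = 1, s = -13 − 7·23 = -174, t = 30 − 7·(-53) = 401  (check: 855·(-174) + 371·401 = 1)
The row with r = 1 (the gcd) gives the Bezout coefficients s = -174, t = 401.
Result: 855 · (-174) + 371 · (401) = 1.

gcd(855, 371) = 1; s = -174, t = 401 (check: 855·(-174) + 371·401 = 1).


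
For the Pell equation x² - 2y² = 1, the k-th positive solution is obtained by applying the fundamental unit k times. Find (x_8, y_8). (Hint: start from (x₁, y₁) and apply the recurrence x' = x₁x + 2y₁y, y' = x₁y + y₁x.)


Step 1: Find the fundamental solution (x₁, y₁) of x² - 2y² = 1.
  Expand √2 as a continued fraction. a₀ = ⌊√2⌋ = 1; iterate m_{k+1} = d_k·a_k − m_k, d_{k+1} = (2 − m_{k+1}²)/d_k, a_{k+1} = ⌊(a₀ + m_{k+1})/d_{k+1}⌋ (starting m₀ = 0, d₀ = 1), with convergents p_k = a_k·p_{k-1} + p_{k-2}, q_k = a_k·q_{k-1} + q_{k-2} (p₋₁ = 1, q₋₁ = 0):
  k = 0: a₀ = 1; p₀/q₀ = 1/1; p₀² − 2·q₀² = 1 − 2 = -1.
  k = 1: m = 1, d = 1, a = ⌊(1 + 1)/1⌋ = 2; p/q = (2·1 + 1)/(2·1 + 0) = 3/2; p² − 2·q² = 9 − 8 = 1.
  The first convergent with p² − 2·q² = 1 gives the fundamental solution (x₁, y₁) = (3, 2).
Step 2: Apply the recurrence (x_{n+1}, y_{n+1}) = (x₁x_n + 2y₁y_n, x₁y_n + y₁x_n) repeatedly.
  From (x_1, y_1) = (3, 2): x_2 = 3·3 + 2·2·2 = 17; y_2 = 3·2 + 2·3 = 12.
  From (x_2, y_2) = (17, 12): x_3 = 3·17 + 2·2·12 = 99; y_3 = 3·12 + 2·17 = 70.
  From (x_3, y_3) = (99, 70): x_4 = 3·99 + 2·2·70 = 577; y_4 = 3·70 + 2·99 = 408.
  From (x_4, y_4) = (577, 408): x_5 = 3·577 + 2·2·408 = 3363; y_5 = 3·408 + 2·577 = 2378.
  From (x_5, y_5) = (3363, 2378): x_6 = 3·3363 + 2·2·2378 = 19601; y_6 = 3·2378 + 2·3363 = 13860.
  From (x_6, y_6) = (19601, 13860): x_7 = 3·19601 + 2·2·13860 = 114243; y_7 = 3·13860 + 2·19601 = 80782.
  From (x_7, y_7) = (114243, 80782): x_8 = 3·114243 + 2·2·80782 = 665857; y_8 = 3·80782 + 2·114243 = 470832.
Step 3: Verify x_8² - 2·y_8² = 443365544449 - 443365544448 = 1 (should be 1). ✓

(x_1, y_1) = (3, 2); (x_8, y_8) = (665857, 470832).


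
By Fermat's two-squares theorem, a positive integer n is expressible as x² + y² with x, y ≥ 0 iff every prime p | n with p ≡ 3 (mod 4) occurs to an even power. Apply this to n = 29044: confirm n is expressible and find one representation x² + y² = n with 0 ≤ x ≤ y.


Step 1: Factor n = 29044 = 2^2 · 53 · 137.
Step 2: Check the mod-4 condition on each prime factor: 2 = 2 (special); 53 ≡ 1 (mod 4), exponent 1; 137 ≡ 1 (mod 4), exponent 1.
All primes ≡ 3 (mod 4) appear to even exponent (or don't appear), so by the two-squares theorem n IS expressible as a sum of two squares.
Step 3: Build a representation. Group n = k² · m with k = 2 and m = 53 · 137 = 7261 (a product of primes ≡ 1 (mod 4)); a representation of m scales to one of n via (k·x)² + (k·y)² = k²(x² + y²). Each prime p ≡ 1 (mod 4) is itself a sum of two squares; find a² by testing p − a² for a perfect square:
  53: 53 − 1² = 52, 53 − 2² = 49 = 7² ⇒ 53 = 2² + 7².
  137: 137 − 1² = 136, 137 − 2² = 133, 137 − 3² = 128, 137 − 4² = 121 = 11² ⇒ 137 = 4² + 11².
  Combine using the Brahmagupta–Fibonacci identity (a² + b²)(c² + d²) = (ac − bd)² + (ad + bc)² = (ac + bd)² + (ad − bc)²:
  53 · 137 = 7261: from (2² + 7²)(4² + 11²), take (2·4 − 7·11, 2·11 + 7·4) = (8 − 77, 22 + 28) = (-69, 50); dropping signs (only squares matter) gives (69, 50); check 69² + 50² = 4761 + 2500 = 7261 ✓.
  Scale by k = 2: (2·69, 2·50) = (138, 100).
Step 4: Order so x ≤ y and verify: 100² + 138² = 10000 + 19044 = 29044 = n. ✓

n = 29044 = 100² + 138² (one valid representation with x ≤ y).


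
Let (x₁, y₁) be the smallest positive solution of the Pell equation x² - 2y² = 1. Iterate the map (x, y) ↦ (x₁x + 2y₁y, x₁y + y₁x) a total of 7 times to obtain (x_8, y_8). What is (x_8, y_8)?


Step 1: Find the fundamental solution (x₁, y₁) of x² - 2y² = 1.
  Expand √2 as a continued fraction. a₀ = ⌊√2⌋ = 1; iterate m_{k+1} = d_k·a_k − m_k, d_{k+1} = (2 − m_{k+1}²)/d_k, a_{k+1} = ⌊(a₀ + m_{k+1})/d_{k+1}⌋ (starting m₀ = 0, d₀ = 1), with convergents p_k = a_k·p_{k-1} + p_{k-2}, q_k = a_k·q_{k-1} + q_{k-2} (p₋₁ = 1, q₋₁ = 0):
  k = 0: a₀ = 1; p₀/q₀ = 1/1; p₀² − 2·q₀² = 1 − 2 = -1.
  k = 1: m = 1, d = 1, a = ⌊(1 + 1)/1⌋ = 2; p/q = (2·1 + 1)/(2·1 + 0) = 3/2; p² − 2·q² = 9 − 8 = 1.
  The first convergent with p² − 2·q² = 1 gives the fundamental solution (x₁, y₁) = (3, 2).
Step 2: Apply the recurrence (x_{n+1}, y_{n+1}) = (x₁x_n + 2y₁y_n, x₁y_n + y₁x_n) repeatedly.
  From (x_1, y_1) = (3, 2): x_2 = 3·3 + 2·2·2 = 17; y_2 = 3·2 + 2·3 = 12.
  From (x_2, y_2) = (17, 12): x_3 = 3·17 + 2·2·12 = 99; y_3 = 3·12 + 2·17 = 70.
  From (x_3, y_3) = (99, 70): x_4 = 3·99 + 2·2·70 = 577; y_4 = 3·70 + 2·99 = 408.
  From (x_4, y_4) = (577, 408): x_5 = 3·577 + 2·2·408 = 3363; y_5 = 3·408 + 2·577 = 2378.
  From (x_5, y_5) = (3363, 2378): x_6 = 3·3363 + 2·2·2378 = 19601; y_6 = 3·2378 + 2·3363 = 13860.
  From (x_6, y_6) = (19601, 13860): x_7 = 3·19601 + 2·2·13860 = 114243; y_7 = 3·13860 + 2·19601 = 80782.
  From (x_7, y_7) = (114243, 80782): x_8 = 3·114243 + 2·2·80782 = 665857; y_8 = 3·80782 + 2·114243 = 470832.
Step 3: Verify x_8² - 2·y_8² = 443365544449 - 443365544448 = 1 (should be 1). ✓

(x_1, y_1) = (3, 2); (x_8, y_8) = (665857, 470832).


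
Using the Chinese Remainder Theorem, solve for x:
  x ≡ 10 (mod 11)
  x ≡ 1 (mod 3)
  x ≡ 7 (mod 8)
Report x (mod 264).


Moduli 11, 3, 8 are pairwise coprime; by CRT there is a unique solution modulo M = 11 · 3 · 8 = 264.
Solve pairwise, accumulating the modulus:
  Start with x ≡ 10 (mod 11).
  Combine with x ≡ 1 (mod 3): since gcd(11, 3) = 1, we get a unique residue mod 33.
    Write x = 10 + 11·t and substitute into x ≡ 1 (mod 3): 11·t ≡ 1 − 10 = -9 (mod 3).
    Reduce coefficients mod 3: 2·t ≡ 0 (mod 3).
    The inverse of 2 mod 3 is 2 (since 2·2 = 4 = 1·3 + 1), so t ≡ 2·0 = 0 ≡ 0 (mod 3).
    Then x = 10 + 11·0 = 10, valid modulo lcm(11, 3) = 33: x ≡ 10 (mod 33).
  Combine with x ≡ 7 (mod 8): since gcd(33, 8) = 1, we get a unique residue mod 264.
    Write x = 10 + 33·t and substitute into x ≡ 7 (mod 8): 33·t ≡ 7 − 10 = -3 (mod 8).
    Reduce coefficients mod 8: 1·t ≡ 5 (mod 8).
    So t ≡ 5 (mod 8).
    Then x = 10 + 33·5 = 175, valid modulo lcm(33, 8) = 264: x ≡ 175 (mod 264).
Verify: 175 mod 11 = 10 ✓, 175 mod 3 = 1 ✓, 175 mod 8 = 7 ✓.

x ≡ 175 (mod 264).


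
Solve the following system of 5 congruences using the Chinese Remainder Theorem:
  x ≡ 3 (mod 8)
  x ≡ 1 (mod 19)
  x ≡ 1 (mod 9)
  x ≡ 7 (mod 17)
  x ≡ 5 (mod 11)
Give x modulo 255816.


Product of moduli M = 8 · 19 · 9 · 17 · 11 = 255816.
Merge one congruence at a time:
  Start: x ≡ 3 (mod 8).
  Combine with x ≡ 1 (mod 19); new modulus lcm = 152.
    Write x = 3 + 8·t and substitute into x ≡ 1 (mod 19): 8·t ≡ 1 − 3 = -2 (mod 19).
    Reduce coefficients mod 19: 8·t ≡ 17 (mod 19).
    The inverse of 8 mod 19 is 12 (since 8·12 = 96 = 5·19 + 1), so t ≡ 12·17 = 204 ≡ 14 (mod 19).
    Then x = 3 + 8·14 = 115, valid modulo lcm(8, 19) = 152: x ≡ 115 (mod 152).
  Combine with x ≡ 1 (mod 9); new modulus lcm = 1368.
    Write x = 115 + 152·t and substitute into x ≡ 1 (mod 9): 152·t ≡ 1 − 115 = -114 (mod 9).
    Reduce coefficients mod 9: 8·t ≡ 3 (mod 9).
    The inverse of 8 mod 9 is 8 (since 8·8 = 64 = 7·9 + 1), so t ≡ 8·3 = 24 ≡ 6 (mod 9).
    Then x = 115 + 152·6 = 1027, valid modulo lcm(152, 9) = 1368: x ≡ 1027 (mod 1368).
  Combine with x ≡ 7 (mod 17); new modulus lcm = 23256.
    Write x = 1027 + 1368·t and substitute into x ≡ 7 (mod 17): 1368·t ≡ 7 − 1027 = -1020 (mod 17).
    Reduce coefficients mod 17: 8·t ≡ 0 (mod 17).
    The inverse of 8 mod 17 is 15 (since 8·15 = 120 = 7·17 + 1), so t ≡ 15·0 = 0 ≡ 0 (mod 17).
    Then x = 1027 + 1368·0 = 1027, valid modulo lcm(1368, 17) = 23256: x ≡ 1027 (mod 23256).
  Combine with x ≡ 5 (mod 11); new modulus lcm = 255816.
    Write x = 1027 + 23256·t and substitute into x ≡ 5 (mod 11): 23256·t ≡ 5 − 1027 = -1022 (mod 11).
    Reduce coefficients mod 11: 2·t ≡ 1 (mod 11).
    The inverse of 2 mod 11 is 6 (since 2·6 = 12 = 1·11 + 1), so t ≡ 6·1 = 6 ≡ 6 (mod 11).
    Then x = 1027 + 23256·6 = 140563, valid modulo lcm(23256, 11) = 255816: x ≡ 140563 (mod 255816).
Verify against each original: 140563 mod 8 = 3, 140563 mod 19 = 1, 140563 mod 9 = 1, 140563 mod 17 = 7, 140563 mod 11 = 5.

x ≡ 140563 (mod 255816).


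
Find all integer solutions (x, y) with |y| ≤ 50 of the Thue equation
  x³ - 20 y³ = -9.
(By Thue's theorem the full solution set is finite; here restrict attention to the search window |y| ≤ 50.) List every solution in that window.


The equation is x³ - 20y³ = -9. For fixed y, x³ = 20·y³ − 9, so a solution requires the RHS to be a perfect cube.
Strategy: iterate y from -50 to 50, compute RHS = 20·y³ − 9, and check whether it is a (positive or negative) perfect cube.
Check small values of y:
  y = 0: RHS = -9 is not a perfect cube.
  y = 1: RHS = 11 is not a perfect cube.
  y = -1: RHS = -29 is not a perfect cube.
  y = 2: RHS = 151 is not a perfect cube.
  y = -2: RHS = -169 is not a perfect cube.
  y = 3: RHS = 531 is not a perfect cube.
  y = -3: RHS = -549 is not a perfect cube.
Continuing the search up to |y| = 50 finds no solutions either.
No (x, y) in the scanned range satisfies the equation.

No integer solutions with |y| ≤ 50.


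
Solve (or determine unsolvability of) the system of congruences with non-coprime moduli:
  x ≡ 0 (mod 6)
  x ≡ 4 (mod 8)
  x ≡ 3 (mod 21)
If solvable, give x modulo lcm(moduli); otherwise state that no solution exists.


Moduli 6, 8, 21 are not pairwise coprime, so CRT works modulo lcm(m_i) when all pairwise compatibility conditions hold.
Pairwise compatibility: gcd(m_i, m_j) must divide a_i - a_j for every pair.
Merge one congruence at a time:
  Start: x ≡ 0 (mod 6).
  Combine with x ≡ 4 (mod 8): gcd(6, 8) = 2; 4 - 0 = 4, which IS divisible by 2, so compatible.
    Write x = 0 + 6·t and substitute into x ≡ 4 (mod 8): 6·t ≡ 4 − 0 = 4 (mod 8).
    Divide the congruence (and modulus) by g = 2: 3·t ≡ 2 (mod 4).
    The inverse of 3 mod 4 is 3 (since 3·3 = 9 = 2·4 + 1), so t ≡ 3·2 = 6 ≡ 2 (mod 4).
    Then x = 0 + 6·2 = 12, valid modulo lcm(6, 8) = 24: x ≡ 12 (mod 24).
  Combine with x ≡ 3 (mod 21): gcd(24, 21) = 3; 3 - 12 = -9, which IS divisible by 3, so compatible.
    Write x = 12 + 24·t and substitute into x ≡ 3 (mod 21): 24·t ≡ 3 − 12 = -9 (mod 21).
    Divide the congruence (and modulus) by g = 3: 8·t ≡ -3 (mod 7).
    Reduce coefficients mod 7: 1·t ≡ 4 (mod 7).
    So t ≡ 4 (mod 7).
    Then x = 12 + 24·4 = 108, valid modulo lcm(24, 21) = 168: x ≡ 108 (mod 168).
Verify: 108 mod 6 = 0, 108 mod 8 = 4, 108 mod 21 = 3.

x ≡ 108 (mod 168).


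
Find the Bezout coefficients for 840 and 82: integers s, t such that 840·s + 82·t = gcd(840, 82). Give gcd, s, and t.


Euclidean algorithm on (840, 82) — divide until remainder is 0:
  840 = 10 · 82 + 20
  82 = 4 · 20 + 2
  20 = 10 · 2 + 0
gcd(840, 82) = 2.
Track Bezout coefficients alongside the remainders: start with r₀ = 840 = a·1 + b·0 (s = 1, t = 0) and r₁ = 82 = a·0 + b·1 (s = 0, t = 1); each new remainder r_{k+1} = r_{k-1} − q_k·r_k inherits s_{k+1} = s_{k-1} − q_k·s_k, t_{k+1} = t_{k-1} − q_k·t_k, so r_k = a·s_k + b·t_k at every step:
  q = 10: r = 20, s = 1 − 10·0 = 1, t = 0 − 10·1 = -10  (check: 840·1 + 82·(-10) = 20)
  q = 4: r = 2, s = 0 − 4·1 = -4, t = 1 − 4·(-10) = 41  (check: 840·(-4) + 82·41 = 2)
The row with r = 2 (the gcd) gives the Bezout coefficients s = -4, t = 41.
Result: 840 · (-4) + 82 · (41) = 2.

gcd(840, 82) = 2; s = -4, t = 41 (check: 840·(-4) + 82·41 = 2).


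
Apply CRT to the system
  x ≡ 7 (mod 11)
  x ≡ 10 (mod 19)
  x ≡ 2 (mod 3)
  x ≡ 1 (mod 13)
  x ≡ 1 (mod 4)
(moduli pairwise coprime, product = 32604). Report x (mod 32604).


Product of moduli M = 11 · 19 · 3 · 13 · 4 = 32604.
Merge one congruence at a time:
  Start: x ≡ 7 (mod 11).
  Combine with x ≡ 10 (mod 19); new modulus lcm = 209.
    Write x = 7 + 11·t and substitute into x ≡ 10 (mod 19): 11·t ≡ 10 − 7 = 3 (mod 19).
    The inverse of 11 mod 19 is 7 (since 11·7 = 77 = 4·19 + 1), so t ≡ 7·3 = 21 ≡ 2 (mod 19).
    Then x = 7 + 11·2 = 29, valid modulo lcm(11, 19) = 209: x ≡ 29 (mod 209).
  Combine with x ≡ 2 (mod 3); new modulus lcm = 627.
    Write x = 29 + 209·t and substitute into x ≡ 2 (mod 3): 209·t ≡ 2 − 29 = -27 (mod 3).
    Reduce coefficients mod 3: 2·t ≡ 0 (mod 3).
    The inverse of 2 mod 3 is 2 (since 2·2 = 4 = 1·3 + 1), so t ≡ 2·0 = 0 ≡ 0 (mod 3).
    Then x = 29 + 209·0 = 29, valid modulo lcm(209, 3) = 627: x ≡ 29 (mod 627).
  Combine with x ≡ 1 (mod 13); new modulus lcm = 8151.
    Write x = 29 + 627·t and substitute into x ≡ 1 (mod 13): 627·t ≡ 1 − 29 = -28 (mod 13).
    Reduce coefficients mod 13: 3·t ≡ 11 (mod 13).
    The inverse of 3 mod 13 is 9 (since 3·9 = 27 = 2·13 + 1), so t ≡ 9·11 = 99 ≡ 8 (mod 13).
    Then x = 29 + 627·8 = 5045, valid modulo lcm(627, 13) = 8151: x ≡ 5045 (mod 8151).
  Combine with x ≡ 1 (mod 4); new modulus lcm = 32604.
    Write x = 5045 + 8151·t and substitute into x ≡ 1 (mod 4): 8151·t ≡ 1 − 5045 = -5044 (mod 4).
    Reduce coefficients mod 4: 3·t ≡ 0 (mod 4).
    The inverse of 3 mod 4 is 3 (since 3·3 = 9 = 2·4 + 1), so t ≡ 3·0 = 0 ≡ 0 (mod 4).
    Then x = 5045 + 8151·0 = 5045, valid modulo lcm(8151, 4) = 32604: x ≡ 5045 (mod 32604).
Verify against each original: 5045 mod 11 = 7, 5045 mod 19 = 10, 5045 mod 3 = 2, 5045 mod 13 = 1, 5045 mod 4 = 1.

x ≡ 5045 (mod 32604).


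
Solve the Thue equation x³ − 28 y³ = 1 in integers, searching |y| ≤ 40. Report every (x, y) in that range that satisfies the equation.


The equation is x³ - 28y³ = 1. For fixed y, x³ = 28·y³ + 1, so a solution requires the RHS to be a perfect cube.
Strategy: iterate y from -40 to 40, compute RHS = 28·y³ + 1, and check whether it is a (positive or negative) perfect cube.
Check small values of y:
  y = 0: RHS = 1 = (1)³ ⇒ x = 1 works.
  y = 1: RHS = 29 is not a perfect cube.
  y = -1: RHS = -27 = (-3)³ ⇒ x = -3 works.
  y = 2: RHS = 225 is not a perfect cube.
  y = -2: RHS = -223 is not a perfect cube.
  y = 3: RHS = 757 is not a perfect cube.
  y = -3: RHS = -755 is not a perfect cube.
Continuing the search up to |y| = 40 finds no further solutions beyond those listed.
Collected solutions: (1, 0), (-3, -1).

Solutions (with |y| ≤ 40): (1, 0), (-3, -1).


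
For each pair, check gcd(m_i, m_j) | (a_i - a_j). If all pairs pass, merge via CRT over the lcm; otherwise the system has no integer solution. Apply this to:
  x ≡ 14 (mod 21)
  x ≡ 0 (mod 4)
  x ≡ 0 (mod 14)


Moduli 21, 4, 14 are not pairwise coprime, so CRT works modulo lcm(m_i) when all pairwise compatibility conditions hold.
Pairwise compatibility: gcd(m_i, m_j) must divide a_i - a_j for every pair.
Merge one congruence at a time:
  Start: x ≡ 14 (mod 21).
  Combine with x ≡ 0 (mod 4): gcd(21, 4) = 1; 0 - 14 = -14, which IS divisible by 1, so compatible.
    Write x = 14 + 21·t and substitute into x ≡ 0 (mod 4): 21·t ≡ 0 − 14 = -14 (mod 4).
    Reduce coefficients mod 4: 1·t ≡ 2 (mod 4).
    So t ≡ 2 (mod 4).
    Then x = 14 + 21·2 = 56, valid modulo lcm(21, 4) = 84: x ≡ 56 (mod 84).
  Combine with x ≡ 0 (mod 14): gcd(84, 14) = 14; 0 - 56 = -56, which IS divisible by 14, so compatible.
    Write x = 56 + 84·t and substitute into x ≡ 0 (mod 14): 84·t ≡ 0 − 56 = -56 (mod 14).
    Divide the congruence (and modulus) by g = 14: 6·t ≡ -4 (mod 1).
    Modulo 1 every t works; take t = 0.
    Then x = 56 + 84·0 = 56, valid modulo lcm(84, 14) = 84: x ≡ 56 (mod 84).
Verify: 56 mod 21 = 14, 56 mod 4 = 0, 56 mod 14 = 0.

x ≡ 56 (mod 84).


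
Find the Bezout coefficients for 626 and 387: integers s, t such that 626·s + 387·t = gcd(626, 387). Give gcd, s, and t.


Euclidean algorithm on (626, 387) — divide until remainder is 0:
  626 = 1 · 387 + 239
  387 = 1 · 239 + 148
  239 = 1 · 148 + 91
  148 = 1 · 91 + 57
  91 = 1 · 57 + 34
  57 = 1 · 34 + 23
  34 = 1 · 23 + 11
  23 = 2 · 11 + 1
  11 = 11 · 1 + 0
gcd(626, 387) = 1.
Track Bezout coefficients alongside the remainders: start with r₀ = 626 = a·1 + b·0 (s = 1, t = 0) and r₁ = 387 = a·0 + b·1 (s = 0, t = 1); each new remainder r_{k+1} = r_{k-1} − q_k·r_k inherits s_{k+1} = s_{k-1} − q_k·s_k, t_{k+1} = t_{k-1} − q_k·t_k, so r_k = a·s_k + b·t_k at every step:
  q = 1: r = 239, s = 1 − 1·0 = 1, t = 0 − 1·1 = -1  (check: 626·1 + 387·(-1) = 239)
  q = 1: r = 148, s = 0 − 1·1 = -1, t = 1 − 1·(-1) = 2  (check: 626·(-1) + 387·2 = 148)
  q = 1: r = 91, s = 1 − 1·(-1) = 2, t = -1 − 1·2 = -3  (check: 626·2 + 387·(-3) = 91)
  q = 1: r = 57, s = -1 − 1·2 = -3, t = 2 − 1·(-3) = 5  (check: 626·(-3) + 387·5 = 57)
  q = 1: r = 34, s = 2 − 1·(-3) = 5, t = -3 − 1·5 = -8  (check: 626·5 + 387·(-8) = 34)
  q = 1: r = 23, s = -3 − 1·5 = -8, t = 5 − 1·(-8) = 13  (check: 626·(-8) + 387·13 = 23)
  q = 1: r = 11, s = 5 − 1·(-8) = 13, t = -8 − 1·13 = -21  (check: 626·13 + 387·(-21) = 11)
  q = 2: r = 1, s = -8 − 2·13 = -34, t = 13 − 2·(-21) = 55  (check: 626·(-34) + 387·55 = 1)
The row with r = 1 (the gcd) gives the Bezout coefficients s = -34, t = 55.
Result: 626 · (-34) + 387 · (55) = 1.

gcd(626, 387) = 1; s = -34, t = 55 (check: 626·(-34) + 387·55 = 1).


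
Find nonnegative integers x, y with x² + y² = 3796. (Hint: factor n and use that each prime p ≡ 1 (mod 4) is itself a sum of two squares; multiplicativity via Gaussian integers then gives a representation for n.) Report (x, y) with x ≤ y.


Step 1: Factor n = 3796 = 2^2 · 13 · 73.
Step 2: Check the mod-4 condition on each prime factor: 2 = 2 (special); 13 ≡ 1 (mod 4), exponent 1; 73 ≡ 1 (mod 4), exponent 1.
All primes ≡ 3 (mod 4) appear to even exponent (or don't appear), so by the two-squares theorem n IS expressible as a sum of two squares.
Step 3: Build a representation. Group n = k² · m with k = 2 and m = 13 · 73 = 949 (a product of primes ≡ 1 (mod 4)); a representation of m scales to one of n via (k·x)² + (k·y)² = k²(x² + y²). Each prime p ≡ 1 (mod 4) is itself a sum of two squares; find a² by testing p − a² for a perfect square:
  13: 13 − 1² = 12, 13 − 2² = 9 = 3² ⇒ 13 = 2² + 3².
  73: 73 − 1² = 72, 73 − 2² = 69, 73 − 3² = 64 = 8² ⇒ 73 = 3² + 8².
  Combine using the Brahmagupta–Fibonacci identity (a² + b²)(c² + d²) = (ac − bd)² + (ad + bc)² = (ac + bd)² + (ad − bc)²:
  13 · 73 = 949: from (2² + 3²)(3² + 8²), take (2·3 − 3·8, 2·8 + 3·3) = (6 − 24, 16 + 9) = (-18, 25); dropping signs (only squares matter) gives (18, 25); check 18² + 25² = 324 + 625 = 949 ✓.
  Scale by k = 2: (2·18, 2·25) = (36, 50).
Step 4: Order so x ≤ y and verify: 36² + 50² = 1296 + 2500 = 3796 = n. ✓

n = 3796 = 36² + 50² (one valid representation with x ≤ y).


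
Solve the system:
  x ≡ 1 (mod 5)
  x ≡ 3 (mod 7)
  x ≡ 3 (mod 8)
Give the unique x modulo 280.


Moduli 5, 7, 8 are pairwise coprime; by CRT there is a unique solution modulo M = 5 · 7 · 8 = 280.
Solve pairwise, accumulating the modulus:
  Start with x ≡ 1 (mod 5).
  Combine with x ≡ 3 (mod 7): since gcd(5, 7) = 1, we get a unique residue mod 35.
    Write x = 1 + 5·t and substitute into x ≡ 3 (mod 7): 5·t ≡ 3 − 1 = 2 (mod 7).
    The inverse of 5 mod 7 is 3 (since 5·3 = 15 = 2·7 + 1), so t ≡ 3·2 = 6 ≡ 6 (mod 7).
    Then x = 1 + 5·6 = 31, valid modulo lcm(5, 7) = 35: x ≡ 31 (mod 35).
  Combine with x ≡ 3 (mod 8): since gcd(35, 8) = 1, we get a unique residue mod 280.
    Write x = 31 + 35·t and substitute into x ≡ 3 (mod 8): 35·t ≡ 3 − 31 = -28 (mod 8).
    Reduce coefficients mod 8: 3·t ≡ 4 (mod 8).
    The inverse of 3 mod 8 is 3 (since 3·3 = 9 = 1·8 + 1), so t ≡ 3·4 = 12 ≡ 4 (mod 8).
    Then x = 31 + 35·4 = 171, valid modulo lcm(35, 8) = 280: x ≡ 171 (mod 280).
Verify: 171 mod 5 = 1 ✓, 171 mod 7 = 3 ✓, 171 mod 8 = 3 ✓.

x ≡ 171 (mod 280).


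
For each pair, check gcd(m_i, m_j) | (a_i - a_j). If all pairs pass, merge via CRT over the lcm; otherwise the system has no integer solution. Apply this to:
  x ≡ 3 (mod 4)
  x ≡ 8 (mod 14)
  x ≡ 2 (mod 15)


Moduli 4, 14, 15 are not pairwise coprime, so CRT works modulo lcm(m_i) when all pairwise compatibility conditions hold.
Pairwise compatibility: gcd(m_i, m_j) must divide a_i - a_j for every pair.
Merge one congruence at a time:
  Start: x ≡ 3 (mod 4).
  Combine with x ≡ 8 (mod 14): gcd(4, 14) = 2, and 8 - 3 = 5 is NOT divisible by 2.
    ⇒ system is inconsistent (no integer solution).

No solution (the system is inconsistent).


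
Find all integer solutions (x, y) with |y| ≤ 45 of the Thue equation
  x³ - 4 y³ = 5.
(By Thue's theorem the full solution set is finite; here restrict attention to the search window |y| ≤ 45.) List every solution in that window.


The equation is x³ - 4y³ = 5. For fixed y, x³ = 4·y³ + 5, so a solution requires the RHS to be a perfect cube.
Strategy: iterate y from -45 to 45, compute RHS = 4·y³ + 5, and check whether it is a (positive or negative) perfect cube.
Check small values of y:
  y = 0: RHS = 5 is not a perfect cube.
  y = 1: RHS = 9 is not a perfect cube.
  y = -1: RHS = 1 = (1)³ ⇒ x = 1 works.
  y = 2: RHS = 37 is not a perfect cube.
  y = -2: RHS = -27 = (-3)³ ⇒ x = -3 works.
  y = 3: RHS = 113 is not a perfect cube.
  y = -3: RHS = -103 is not a perfect cube.
Continuing the search up to |y| = 45 finds no further solutions beyond those listed.
Collected solutions: (1, -1), (-3, -2).

Solutions (with |y| ≤ 45): (1, -1), (-3, -2).


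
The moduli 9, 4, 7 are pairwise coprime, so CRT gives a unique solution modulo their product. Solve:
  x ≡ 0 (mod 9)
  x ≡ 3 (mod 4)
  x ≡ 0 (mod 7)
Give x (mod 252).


Moduli 9, 4, 7 are pairwise coprime; by CRT there is a unique solution modulo M = 9 · 4 · 7 = 252.
Solve pairwise, accumulating the modulus:
  Start with x ≡ 0 (mod 9).
  Combine with x ≡ 3 (mod 4): since gcd(9, 4) = 1, we get a unique residue mod 36.
    Write x = 0 + 9·t and substitute into x ≡ 3 (mod 4): 9·t ≡ 3 − 0 = 3 (mod 4).
    Reduce coefficients mod 4: 1·t ≡ 3 (mod 4).
    So t ≡ 3 (mod 4).
    Then x = 0 + 9·3 = 27, valid modulo lcm(9, 4) = 36: x ≡ 27 (mod 36).
  Combine with x ≡ 0 (mod 7): since gcd(36, 7) = 1, we get a unique residue mod 252.
    Write x = 27 + 36·t and substitute into x ≡ 0 (mod 7): 36·t ≡ 0 − 27 = -27 (mod 7).
    Reduce coefficients mod 7: 1·t ≡ 1 (mod 7).
    So t ≡ 1 (mod 7).
    Then x = 27 + 36·1 = 63, valid modulo lcm(36, 7) = 252: x ≡ 63 (mod 252).
Verify: 63 mod 9 = 0 ✓, 63 mod 4 = 3 ✓, 63 mod 7 = 0 ✓.

x ≡ 63 (mod 252).


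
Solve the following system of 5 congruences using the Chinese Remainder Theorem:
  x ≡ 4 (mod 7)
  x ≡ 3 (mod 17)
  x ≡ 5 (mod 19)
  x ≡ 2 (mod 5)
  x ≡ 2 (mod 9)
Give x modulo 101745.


Product of moduli M = 7 · 17 · 19 · 5 · 9 = 101745.
Merge one congruence at a time:
  Start: x ≡ 4 (mod 7).
  Combine with x ≡ 3 (mod 17); new modulus lcm = 119.
    Write x = 4 + 7·t and substitute into x ≡ 3 (mod 17): 7·t ≡ 3 − 4 = -1 (mod 17).
    Reduce coefficients mod 17: 7·t ≡ 16 (mod 17).
    The inverse of 7 mod 17 is 5 (since 7·5 = 35 = 2·17 + 1), so t ≡ 5·16 = 80 ≡ 12 (mod 17).
    Then x = 4 + 7·12 = 88, valid modulo lcm(7, 17) = 119: x ≡ 88 (mod 119).
  Combine with x ≡ 5 (mod 19); new modulus lcm = 2261.
    Write x = 88 + 119·t and substitute into x ≡ 5 (mod 19): 119·t ≡ 5 − 88 = -83 (mod 19).
    Reduce coefficients mod 19: 5·t ≡ 12 (mod 19).
    The inverse of 5 mod 19 is 4 (since 5·4 = 20 = 1·19 + 1), so t ≡ 4·12 = 48 ≡ 10 (mod 19).
    Then x = 88 + 119·10 = 1278, valid modulo lcm(119, 19) = 2261: x ≡ 1278 (mod 2261).
  Combine with x ≡ 2 (mod 5); new modulus lcm = 11305.
    Write x = 1278 + 2261·t and substitute into x ≡ 2 (mod 5): 2261·t ≡ 2 − 1278 = -1276 (mod 5).
    Reduce coefficients mod 5: 1·t ≡ 4 (mod 5).
    So t ≡ 4 (mod 5).
    Then x = 1278 + 2261·4 = 10322, valid modulo lcm(2261, 5) = 11305: x ≡ 10322 (mod 11305).
  Combine with x ≡ 2 (mod 9); new modulus lcm = 101745.
    Write x = 10322 + 11305·t and substitute into x ≡ 2 (mod 9): 11305·t ≡ 2 − 10322 = -10320 (mod 9).
    Reduce coefficients mod 9: 1·t ≡ 3 (mod 9).
    So t ≡ 3 (mod 9).
    Then x = 10322 + 11305·3 = 44237, valid modulo lcm(11305, 9) = 101745: x ≡ 44237 (mod 101745).
Verify against each original: 44237 mod 7 = 4, 44237 mod 17 = 3, 44237 mod 19 = 5, 44237 mod 5 = 2, 44237 mod 9 = 2.

x ≡ 44237 (mod 101745).


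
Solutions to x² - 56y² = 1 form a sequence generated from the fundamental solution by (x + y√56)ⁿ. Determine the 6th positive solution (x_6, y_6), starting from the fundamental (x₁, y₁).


Step 1: Find the fundamental solution (x₁, y₁) of x² - 56y² = 1.
  Expand √56 as a continued fraction. a₀ = ⌊√56⌋ = 7; iterate m_{k+1} = d_k·a_k − m_k, d_{k+1} = (56 − m_{k+1}²)/d_k, a_{k+1} = ⌊(a₀ + m_{k+1})/d_{k+1}⌋ (starting m₀ = 0, d₀ = 1), with convergents p_k = a_k·p_{k-1} + p_{k-2}, q_k = a_k·q_{k-1} + q_{k-2} (p₋₁ = 1, q₋₁ = 0):
  k = 0: a₀ = 7; p₀/q₀ = 7/1; p₀² − 56·q₀² = 49 − 56 = -7.
  k = 1: m = 7, d = 7, a = ⌊(7 + 7)/7⌋ = 2; p/q = (2·7 + 1)/(2·1 + 0) = 15/2; p² − 56·q² = 225 − 224 = 1.
  The first convergent with p² − 56·q² = 1 gives the fundamental solution (x₁, y₁) = (15, 2).
Step 2: Apply the recurrence (x_{n+1}, y_{n+1}) = (x₁x_n + 56y₁y_n, x₁y_n + y₁x_n) repeatedly.
  From (x_1, y_1) = (15, 2): x_2 = 15·15 + 56·2·2 = 449; y_2 = 15·2 + 2·15 = 60.
  From (x_2, y_2) = (449, 60): x_3 = 15·449 + 56·2·60 = 13455; y_3 = 15·60 + 2·449 = 1798.
  From (x_3, y_3) = (13455, 1798): x_4 = 15·13455 + 56·2·1798 = 403201; y_4 = 15·1798 + 2·13455 = 53880.
  From (x_4, y_4) = (403201, 53880): x_5 = 15·403201 + 56·2·53880 = 12082575; y_5 = 15·53880 + 2·403201 = 1614602.
  From (x_5, y_5) = (12082575, 1614602): x_6 = 15·12082575 + 56·2·1614602 = 362074049; y_6 = 15·1614602 + 2·12082575 = 48384180.
Step 3: Verify x_6² - 56·y_6² = 131097616959254401 - 131097616959254400 = 1 (should be 1). ✓

(x_1, y_1) = (15, 2); (x_6, y_6) = (362074049, 48384180).
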